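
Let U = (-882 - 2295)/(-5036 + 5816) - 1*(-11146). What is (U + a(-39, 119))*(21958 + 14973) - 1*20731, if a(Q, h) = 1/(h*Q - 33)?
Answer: 250012397220797/607620 ≈ 4.1146e+8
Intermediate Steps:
a(Q, h) = 1/(-33 + Q*h) (a(Q, h) = 1/(Q*h - 33) = 1/(-33 + Q*h))
U = 2896901/260 (U = -3177/780 + 11146 = -3177*1/780 + 11146 = -1059/260 + 11146 = 2896901/260 ≈ 11142.)
(U + a(-39, 119))*(21958 + 14973) - 1*20731 = (2896901/260 + 1/(-33 - 39*119))*(21958 + 14973) - 1*20731 = (2896901/260 + 1/(-33 - 4641))*36931 - 20731 = (2896901/260 + 1/(-4674))*36931 - 20731 = (2896901/260 - 1/4674)*36931 - 20731 = (6770057507/607620)*36931 - 20731 = 250024993791017/607620 - 20731 = 250012397220797/607620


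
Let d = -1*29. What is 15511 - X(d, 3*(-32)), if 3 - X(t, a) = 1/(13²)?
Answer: 2620853/169 ≈ 15508.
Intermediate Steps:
d = -29
X(t, a) = 506/169 (X(t, a) = 3 - 1/(13²) = 3 - 1/169 = 506/169)
15511 - X(d, 3*(-32)) = 15511 - 1*506/169 = 15511 - 506/169 = 2620853/169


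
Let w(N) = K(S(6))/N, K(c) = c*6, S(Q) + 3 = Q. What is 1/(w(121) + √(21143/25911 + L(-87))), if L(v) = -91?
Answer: 28217079/17110434521 - 43923*I*√6727526282/34220869042 ≈ 0.0016491 - 0.10528*I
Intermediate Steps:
S(Q) = -3 + Q
K(c) = 6*c
w(N) = 18/N (w(N) = (6*(-3 + 6))/N = (6*3)/N = 18/N)
1/(w(121) + √(21143/25911 + L(-87))) = 1/(18/121 + √(21143/25911 - 91)) = 1/(18/121 + √(-2336758/25911)) = 1/(18/121 + I*√6727526282/8637)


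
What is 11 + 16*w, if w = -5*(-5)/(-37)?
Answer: 7/37 ≈ 0.18919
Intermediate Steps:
w = -25/37 (w = 25*(-1/37) = -25/37 ≈ -0.67568)
11 + 16*w = 11 + 16*(-25/37) = 11 - 400/37 = 7/37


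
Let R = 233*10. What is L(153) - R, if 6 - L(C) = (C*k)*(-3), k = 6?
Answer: 430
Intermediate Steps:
L(C) = 6 + 18*C (L(C) = 6 - C*6*(-3) = 6 - 6*C*(-3) = 6 - (-18)*C = 6 + 18*C)
R = 2330
L(153) - R = (6 + 18*153) - 1*2330 = (6 + 2754) - 2330 = 2760 - 2330 = 430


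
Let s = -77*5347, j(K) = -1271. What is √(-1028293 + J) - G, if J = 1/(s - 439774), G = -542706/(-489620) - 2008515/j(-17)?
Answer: -492049446813/311153510 + 5*I*√29822155803185394/851493 ≈ -1581.4 + 1014.0*I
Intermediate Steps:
s = -411719
G = 492049446813/311153510 (G = -542706/(-489620) - 2008515/(-1271) = -542706*(-1/489620) - 2008515*(-1/1271) = 271353/244810 + 2008515/1271 = 492049446813/311153510 ≈ 1581.4)
J = -1/851493 (J = 1/(-411719 - 439774) = 1/(-851493) = -1/851493 ≈ -1.1744e-6)
√(-1028293 + J) - G = √(-1028293 - 1/851493) - 1*492049446813/311153510 = √(-875584291450/851493) - 492049446813/311153510 = 5*I*√29822155803185394/851493 - 492049446813/311153510 = -492049446813/311153510 + 5*I*√29822155803185394/851493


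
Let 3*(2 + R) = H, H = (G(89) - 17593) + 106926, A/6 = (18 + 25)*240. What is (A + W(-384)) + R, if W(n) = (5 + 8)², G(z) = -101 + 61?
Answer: 275554/3 ≈ 91851.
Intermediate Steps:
G(z) = -40
W(n) = 169 (W(n) = 13² = 169)
A = 61920 (A = 6*((18 + 25)*240) = 6*(43*240) = 6*10320 = 61920)
H = 89293 (H = (-40 - 17593) + 106926 = -17633 + 106926 = 89293)
R = 89287/3 (R = -2 + (⅓)*89293 = -2 + 89293/3 = 89287/3 ≈ 29762.)
(A + W(-384)) + R = (61920 + 169) + 89287/3 = 62089 + 89287/3 = 275554/3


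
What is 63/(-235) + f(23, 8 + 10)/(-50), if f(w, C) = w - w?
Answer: -63/235 ≈ -0.26809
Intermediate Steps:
f(w, C) = 0
63/(-235) + f(23, 8 + 10)/(-50) = 63/(-235) + 0/(-50) = 63*(-1/235) + 0*(-1/50) = -63/235 + 0 = -63/235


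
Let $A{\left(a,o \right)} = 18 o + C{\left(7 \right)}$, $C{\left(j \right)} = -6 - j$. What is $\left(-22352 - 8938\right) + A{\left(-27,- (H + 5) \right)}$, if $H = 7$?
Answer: $-31519$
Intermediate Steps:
$A{\left(a,o \right)} = -13 + 18 o$ ($A{\left(a,o \right)} = 18 o - 13 = -13 + 18 o$)
$\left(-22352 - 8938\right) + A{\left(-27,- (H + 5) \right)} = \left(-22352 - 8938\right) + \left(-13 + 18 \left(- (7 + 5)\right)\right) = -31290 + \left(-13 + 18 \left(\left(-1\right) 12\right)\right) = -31290 + \left(-13 + 18 \left(-12\right)\right) = -31290 - 229 = -31519$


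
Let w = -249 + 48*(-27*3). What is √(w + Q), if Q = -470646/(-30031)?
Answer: I*√3716864825631/30031 ≈ 64.198*I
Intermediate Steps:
w = -4137 (w = -249 + 48*(-81) = -249 - 3888 = -4137)
Q = 470646/30031 (Q = -470646*(-1/30031) = 470646/30031 ≈ 15.672)
√(w + Q) = √(-4137 + 470646/30031) = √(-123767601/30031) = I*√3716864825631/30031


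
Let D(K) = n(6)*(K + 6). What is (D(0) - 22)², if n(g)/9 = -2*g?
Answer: 448900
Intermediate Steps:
n(g) = -18*g (n(g) = 9*(-2*g) = -18*g)
D(K) = -648 - 108*K (D(K) = (-18*6)*(K + 6) = -108*(6 + K) = -648 - 108*K)
(D(0) - 22)² = ((-648 - 108*0) - 22)² = ((-648 + 0) - 22)² = (-648 - 22)² = (-670)² = 448900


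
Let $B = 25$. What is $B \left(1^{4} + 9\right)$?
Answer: $250$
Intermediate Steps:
$B \left(1^{4} + 9\right) = 25 \left(1^{4} + 9\right) = 25 \left(1 + 9\right) = 25 \cdot 10 = 250$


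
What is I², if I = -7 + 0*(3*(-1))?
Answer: 49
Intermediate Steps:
I = -7 (I = -7 + 0*(-3) = -7 + 0 = -7)
I² = (-7)² = 49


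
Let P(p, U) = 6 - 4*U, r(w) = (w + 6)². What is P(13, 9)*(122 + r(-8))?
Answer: -3780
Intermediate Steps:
r(w) = (6 + w)²
P(13, 9)*(122 + r(-8)) = (6 - 4*9)*(122 + (6 - 8)²) = (6 - 36)*(122 + (-2)²) = -30*(122 + 4) = -30*126 = -3780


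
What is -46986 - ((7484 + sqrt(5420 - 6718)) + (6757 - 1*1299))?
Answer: -59928 - I*sqrt(1298) ≈ -59928.0 - 36.028*I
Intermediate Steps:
-46986 - ((7484 + sqrt(5420 - 6718)) + (6757 - 1*1299)) = -46986 - ((7484 + sqrt(-1298)) + (6757 - 1299)) = -46986 - ((7484 + I*sqrt(1298)) + 5458) = -46986 - (12942 + I*sqrt(1298)) = -46986 + (-12942 - I*sqrt(1298)) = -59928 - I*sqrt(1298)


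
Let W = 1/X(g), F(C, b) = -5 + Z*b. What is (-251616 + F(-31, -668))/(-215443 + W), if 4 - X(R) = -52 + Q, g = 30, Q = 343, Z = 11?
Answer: 24774701/20610714 ≈ 1.2020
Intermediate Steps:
F(C, b) = -5 + 11*b
X(R) = -287 (X(R) = 4 - (-52 + 343) = 4 - 1*291 = 4 - 291 = -287)
W = -1/287 (W = 1/(-287) = -1/287 ≈ -0.0034843)
(-251616 + F(-31, -668))/(-215443 + W) = (-251616 + (-5 + 11*(-668)))/(-215443 - 1/287) = (-251616 + (-5 - 7348))/(-61832142/287) = (-251616 - 7353)*(-287/61832142) = -258969*(-287/61832142) = 24774701/20610714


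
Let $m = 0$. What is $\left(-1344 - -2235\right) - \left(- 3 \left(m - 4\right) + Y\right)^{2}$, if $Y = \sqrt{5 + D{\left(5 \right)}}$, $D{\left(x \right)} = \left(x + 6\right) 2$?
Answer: $720 - 72 \sqrt{3} \approx 595.29$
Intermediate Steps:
$D{\left(x \right)} = 12 + 2 x$ ($D{\left(x \right)} = \left(6 + x\right) 2 = 12 + 2 x$)
$Y = 3 \sqrt{3}$ ($Y = \sqrt{5 + \left(12 + 2 \cdot 5\right)} = \sqrt{5 + \left(12 + 10\right)} = \sqrt{5 + 22} = \sqrt{27} = 3 \sqrt{3} \approx 5.1962$)
$\left(-1344 - -2235\right) - \left(- 3 \left(m - 4\right) + Y\right)^{2} = \left(-1344 - -2235\right) - \left(- 3 \left(0 - 4\right) + 3 \sqrt{3}\right)^{2} = \left(-1344 + 2235\right) - \left(\left(-3\right) \left(-4\right) + 3 \sqrt{3}\right)^{2} = 891 - \left(12 + 3 \sqrt{3}\right)^{2}$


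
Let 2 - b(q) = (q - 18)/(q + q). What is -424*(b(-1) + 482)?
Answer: -201188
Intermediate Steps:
b(q) = 2 - (-18 + q)/(2*q) (b(q) = 2 - (q - 18)/(q + q) = 2 - (-18 + q)/(2*q))
-424*(b(-1) + 482) = -424*((3/2 + 9/(-1)) + 482) = -424*((3/2 + 9*(-1)) + 482) = -424*((3/2 - 9) + 482) = -424*(-15/2 + 482) = -424*949/2 = -201188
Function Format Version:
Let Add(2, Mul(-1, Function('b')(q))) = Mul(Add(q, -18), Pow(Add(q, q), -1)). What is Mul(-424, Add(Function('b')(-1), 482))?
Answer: -201188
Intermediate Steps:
Function('b')(q) = Add(2, Mul(Rational(-1, 2), Pow(q, -1), Add(-18, q))) (Function('b')(q) = Add(2, Mul(-1, Mul(Add(q, -18), Pow(Add(q, q), -1)))) = Add(2, Mul(-1, Mul(Add(-18, q), Pow(Mul(2, q), -1)))) = Add(2, Mul(-1, Mul(Add(-18, q), Mul(Rational(1, 2), Pow(q, -1))))) = Add(2, Mul(-1, Mul(Rational(1, 2), Pow(q, -1), Add(-18, q)))) = Add(2, Mul(Rational(-1, 2), Pow(q, -1), Add(-18, q))))
Mul(-424, Add(Function('b')(-1), 482)) = Mul(-424, Add(Add(Rational(3, 2), Mul(9, Pow(-1, -1))), 482)) = Mul(-424, Add(Add(Rational(3, 2), Mul(9, -1)), 482)) = Mul(-424, Add(Add(Rational(3, 2), -9), 482)) = Mul(-424, Add(Rational(-15, 2), 482)) = Mul(-424, Rational(949, 2)) = -201188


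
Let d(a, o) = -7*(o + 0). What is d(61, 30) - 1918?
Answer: -2128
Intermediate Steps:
d(a, o) = -7*o
d(61, 30) - 1918 = -7*30 - 1918 = -210 - 1918 = -2128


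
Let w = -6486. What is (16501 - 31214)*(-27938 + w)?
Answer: 506480312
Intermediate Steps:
(16501 - 31214)*(-27938 + w) = (16501 - 31214)*(-27938 - 6486) = -14713*(-34424) = 506480312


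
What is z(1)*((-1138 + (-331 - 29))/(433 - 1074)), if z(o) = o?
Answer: 1498/641 ≈ 2.3370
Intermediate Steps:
z(1)*((-1138 + (-331 - 29))/(433 - 1074)) = 1*((-1138 + (-331 - 29))/(433 - 1074)) = 1*((-1138 - 360)/(-641)) = 1*(-1498*(-1/641)) = 1*(1498/641) = 1498/641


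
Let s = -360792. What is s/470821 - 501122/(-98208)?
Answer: 100253050213/23119194384 ≈ 4.3364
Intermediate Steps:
s/470821 - 501122/(-98208) = -360792/470821 - 501122/(-98208) = -360792*1/470821 - 501122*(-1/98208) = -360792/470821 + 250561/49104 = 100253050213/23119194384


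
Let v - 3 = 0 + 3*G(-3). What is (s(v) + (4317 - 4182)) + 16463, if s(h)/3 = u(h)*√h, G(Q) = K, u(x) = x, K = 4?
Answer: 16598 + 45*√15 ≈ 16772.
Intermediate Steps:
G(Q) = 4
v = 15 (v = 3 + (0 + 3*4) = 3 + (0 + 12) = 3 + 12 = 15)
s(h) = 3*h^(3/2) (s(h) = 3*(h*√h) = 3*h^(3/2))
(s(v) + (4317 - 4182)) + 16463 = (3*15^(3/2) + (4317 - 4182)) + 16463 = (3*(15*√15) + 135) + 16463 = (45*√15 + 135) + 16463 = (135 + 45*√15) + 16463 = 16598 + 45*√15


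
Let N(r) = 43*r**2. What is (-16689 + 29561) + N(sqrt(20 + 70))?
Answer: 16742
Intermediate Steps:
(-16689 + 29561) + N(sqrt(20 + 70)) = (-16689 + 29561) + 43*(sqrt(20 + 70))**2 = 12872 + 43*(sqrt(90))**2 = 12872 + 43*(3*sqrt(10))**2 = 12872 + 43*90 = 12872 + 3870 = 16742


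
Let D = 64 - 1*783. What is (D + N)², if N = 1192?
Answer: 223729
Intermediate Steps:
D = -719 (D = 64 - 783 = -719)
(D + N)² = (-719 + 1192)² = 473² = 223729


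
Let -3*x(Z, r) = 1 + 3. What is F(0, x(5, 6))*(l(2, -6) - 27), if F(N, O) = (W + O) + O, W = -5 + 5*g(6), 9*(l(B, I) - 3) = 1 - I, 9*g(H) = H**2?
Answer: -7733/27 ≈ -286.41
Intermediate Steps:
x(Z, r) = -4/3 (x(Z, r) = -(1 + 3)/3 = -1/3*4 = -4/3)
g(H) = H**2/9
l(B, I) = 28/9 - I/9 (l(B, I) = 3 + (1 - I)/9 = 3 + (1/9 - I/9) = 28/9 - I/9)
W = 15 (W = -5 + 5*((1/9)*6**2) = -5 + 5*((1/9)*36) = -5 + 5*4 = -5 + 20 = 15)
F(N, O) = 15 + 2*O (F(N, O) = (15 + O) + O = 15 + 2*O)
F(0, x(5, 6))*(l(2, -6) - 27) = (15 + 2*(-4/3))*((28/9 - 1/9*(-6)) - 27) = (15 - 8/3)*((28/9 + 2/3) - 27) = 37*(34/9 - 27)/3 = (37/3)*(-209/9) = -7733/27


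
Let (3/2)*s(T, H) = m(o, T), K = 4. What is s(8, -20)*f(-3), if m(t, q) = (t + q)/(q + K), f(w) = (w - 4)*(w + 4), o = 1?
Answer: -7/2 ≈ -3.5000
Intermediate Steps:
f(w) = (-4 + w)*(4 + w)
m(t, q) = (q + t)/(4 + q) (m(t, q) = (t + q)/(q + 4) = (q + t)/(4 + q))
s(T, H) = 2*(1 + T)/(3*(4 + T)) (s(T, H) = 2*((T + 1)/(4 + T))/3 = 2*((1 + T)/(4 + T))/3 = 2*(1 + T)/(3*(4 + T)))
s(8, -20)*f(-3) = (2*(1 + 8)/(3*(4 + 8)))*(-16 + (-3)²) = ((⅔)*9/12)*(-16 + 9) = ((⅔)*(1/12)*9)*(-7) = (½)*(-7) = -7/2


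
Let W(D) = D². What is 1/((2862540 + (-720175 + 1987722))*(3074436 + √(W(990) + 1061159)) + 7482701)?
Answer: 12697695638633/161231439712341967629239318 - 4130087*√2041259/161231439712341967629239318 ≈ 7.8718e-14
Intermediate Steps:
1/((2862540 + (-720175 + 1987722))*(3074436 + √(W(990) + 1061159)) + 7482701) = 1/((2862540 + (-720175 + 1987722))*(3074436 + √(990² + 1061159)) + 7482701) = 1/((2862540 + 1267547)*(3074436 + √(980100 + 1061159)) + 7482701) = 1/(4130087*(3074436 + √2041259) + 7482701) = 1/((12697688155932 + 4130087*√2041259) + 7482701) = 1/(12697695638633 + 4130087*√2041259)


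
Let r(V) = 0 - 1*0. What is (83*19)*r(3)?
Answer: 0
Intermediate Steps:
r(V) = 0 (r(V) = 0 + 0 = 0)
(83*19)*r(3) = (83*19)*0 = 1577*0 = 0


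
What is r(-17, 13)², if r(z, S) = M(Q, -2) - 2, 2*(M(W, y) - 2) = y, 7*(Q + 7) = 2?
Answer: 1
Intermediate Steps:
Q = -47/7 (Q = -7 + (⅐)*2 = -7 + 2/7 = -47/7 ≈ -6.7143)
M(W, y) = 2 + y/2
r(z, S) = -1 (r(z, S) = (2 + (½)*(-2)) - 2 = (2 - 1) - 2 = 1 - 2 = -1)
r(-17, 13)² = (-1)² = 1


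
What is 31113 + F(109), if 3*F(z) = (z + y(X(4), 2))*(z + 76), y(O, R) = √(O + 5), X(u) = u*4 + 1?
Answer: 113504/3 + 185*√22/3 ≈ 38124.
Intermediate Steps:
X(u) = 1 + 4*u (X(u) = 4*u + 1 = 1 + 4*u)
y(O, R) = √(5 + O)
F(z) = (76 + z)*(z + √22)/3 (F(z) = ((z + √(5 + (1 + 4*4)))*(z + 76))/3 = ((z + √(5 + (1 + 16)))*(76 + z))/3 = ((z + √(5 + 17))*(76 + z))/3 = ((z + √22)*(76 + z))/3 = ((76 + z)*(z + √22))/3 = (76 + z)*(z + √22)/3)
31113 + F(109) = 31113 + ((⅓)*109² + (76/3)*109 + 76*√22/3 + (⅓)*109*√22) = 31113 + ((⅓)*11881 + 8284/3 + 76*√22/3 + 109*√22/3) = 31113 + (11881/3 + 8284/3 + 76*√22/3 + 109*√22/3) = 31113 + (20165/3 + 185*√22/3) = 113504/3 + 185*√22/3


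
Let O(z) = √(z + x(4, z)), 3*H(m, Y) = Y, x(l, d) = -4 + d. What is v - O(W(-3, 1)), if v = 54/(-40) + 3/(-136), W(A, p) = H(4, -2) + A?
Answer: -933/680 - I*√102/3 ≈ -1.3721 - 3.3665*I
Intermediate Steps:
H(m, Y) = Y/3
W(A, p) = -⅔ + A (W(A, p) = (⅓)*(-2) + A = -⅔ + A)
v = -933/680 (v = 54*(-1/40) + 3*(-1/136) = -27/20 - 3/136 = -933/680 ≈ -1.3721)
O(z) = √(-4 + 2*z) (O(z) = √(z + (-4 + z)) = √(-4 + 2*z))
v - O(W(-3, 1)) = -933/680 - √(-4 + 2*(-⅔ - 3)) = -933/680 - √(-4 + 2*(-11/3)) = -933/680 - √(-4 - 22/3) = -933/680 - √(-34/3) = -933/680 - I*√102/3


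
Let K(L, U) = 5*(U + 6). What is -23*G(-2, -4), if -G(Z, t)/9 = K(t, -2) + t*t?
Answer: 7452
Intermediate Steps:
K(L, U) = 30 + 5*U (K(L, U) = 5*(6 + U) = 30 + 5*U)
G(Z, t) = -180 - 9*t**2 (G(Z, t) = -9*((30 + 5*(-2)) + t*t) = -9*((30 - 10) + t**2) = -9*(20 + t**2) = -180 - 9*t**2)
-23*G(-2, -4) = -23*(-180 - 9*(-4)**2) = -23*(-180 - 9*16) = -23*(-180 - 144) = -23*(-324) = 7452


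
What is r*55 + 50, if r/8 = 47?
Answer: 20730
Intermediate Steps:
r = 376 (r = 8*47 = 376)
r*55 + 50 = 376*55 + 50 = 20680 + 50 = 20730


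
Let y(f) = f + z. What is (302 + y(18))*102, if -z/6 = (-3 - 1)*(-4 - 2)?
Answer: 17952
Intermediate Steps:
z = -144 (z = -6*(-3 - 1)*(-4 - 2) = -(-24)*(-6) = -6*24 = -144)
y(f) = -144 + f (y(f) = f - 144 = -144 + f)
(302 + y(18))*102 = (302 + (-144 + 18))*102 = (302 - 126)*102 = 176*102 = 17952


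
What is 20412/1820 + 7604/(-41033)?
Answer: 29418797/2667145 ≈ 11.030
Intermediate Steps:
20412/1820 + 7604/(-41033) = 20412*(1/1820) + 7604*(-1/41033) = 729/65 - 7604/41033 = 29418797/2667145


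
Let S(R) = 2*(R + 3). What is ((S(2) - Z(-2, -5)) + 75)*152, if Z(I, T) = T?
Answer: 13680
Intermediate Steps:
S(R) = 6 + 2*R (S(R) = 2*(3 + R) = 6 + 2*R)
((S(2) - Z(-2, -5)) + 75)*152 = (((6 + 2*2) - 1*(-5)) + 75)*152 = (((6 + 4) + 5) + 75)*152 = ((10 + 5) + 75)*152 = (15 + 75)*152 = 90*152 = 13680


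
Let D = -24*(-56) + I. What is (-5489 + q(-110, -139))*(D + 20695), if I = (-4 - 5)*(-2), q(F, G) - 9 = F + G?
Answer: -126364553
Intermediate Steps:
q(F, G) = 9 + F + G (q(F, G) = 9 + (F + G) = 9 + F + G)
I = 18 (I = -9*(-2) = 18)
D = 1362 (D = -24*(-56) + 18 = 1344 + 18 = 1362)
(-5489 + q(-110, -139))*(D + 20695) = (-5489 + (9 - 110 - 139))*(1362 + 20695) = (-5489 - 240)*22057 = -5729*22057 = -126364553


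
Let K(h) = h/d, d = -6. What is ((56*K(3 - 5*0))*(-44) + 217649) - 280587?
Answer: -61706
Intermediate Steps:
K(h) = -h/6 (K(h) = h/(-6) = h*(-⅙) = -h/6)
((56*K(3 - 5*0))*(-44) + 217649) - 280587 = ((56*(-(3 - 5*0)/6))*(-44) + 217649) - 280587 = ((56*(-(3 + 0)/6))*(-44) + 217649) - 280587 = ((56*(-⅙*3))*(-44) + 217649) - 280587 = ((56*(-½))*(-44) + 217649) - 280587 = (-28*(-44) + 217649) - 280587 = (1232 + 217649) - 280587 = 218881 - 280587 = -61706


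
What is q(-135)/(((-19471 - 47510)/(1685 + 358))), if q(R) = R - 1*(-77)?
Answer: 39498/22327 ≈ 1.7691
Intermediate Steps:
q(R) = 77 + R (q(R) = R + 77 = 77 + R)
q(-135)/(((-19471 - 47510)/(1685 + 358))) = (77 - 135)/(((-19471 - 47510)/(1685 + 358))) = -58/((-66981/2043)) = -58/((-66981*1/2043)) = -58/(-22327/681) = -58*(-681/22327) = 39498/22327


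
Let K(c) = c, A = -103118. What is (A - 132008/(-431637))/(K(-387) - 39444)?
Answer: 44509412158/17192533347 ≈ 2.5889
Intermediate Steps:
(A - 132008/(-431637))/(K(-387) - 39444) = (-103118 - 132008/(-431637))/(-387 - 39444) = (-103118 - 132008*(-1/431637))/(-39831) = (-103118 + 132008/431637)*(-1/39831) = -44509412158/431637*(-1/39831) = 44509412158/17192533347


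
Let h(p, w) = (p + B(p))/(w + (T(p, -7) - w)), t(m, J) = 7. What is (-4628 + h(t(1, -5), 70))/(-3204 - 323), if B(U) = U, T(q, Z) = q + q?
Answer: 4627/3527 ≈ 1.3119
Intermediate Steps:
T(q, Z) = 2*q
h(p, w) = 1 (h(p, w) = (p + p)/(w + (2*p - w)) = (2*p)/(w + (-w + 2*p)) = (2*p)/((2*p)) = (2*p)*(1/(2*p)) = 1)
(-4628 + h(t(1, -5), 70))/(-3204 - 323) = (-4628 + 1)/(-3204 - 323) = -4627/(-3527) = -4627*(-1/3527) = 4627/3527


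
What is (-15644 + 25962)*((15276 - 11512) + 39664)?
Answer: 448090104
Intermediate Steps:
(-15644 + 25962)*((15276 - 11512) + 39664) = 10318*(3764 + 39664) = 10318*43428 = 448090104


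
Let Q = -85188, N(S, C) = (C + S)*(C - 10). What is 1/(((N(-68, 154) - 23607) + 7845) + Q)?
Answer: -1/88566 ≈ -1.1291e-5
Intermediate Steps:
N(S, C) = (-10 + C)*(C + S) (N(S, C) = (C + S)*(-10 + C) = (-10 + C)*(C + S))
1/(((N(-68, 154) - 23607) + 7845) + Q) = 1/((((154**2 - 10*154 - 10*(-68) + 154*(-68)) - 23607) + 7845) - 85188) = 1/((((23716 - 1540 + 680 - 10472) - 23607) + 7845) - 85188) = 1/(((12384 - 23607) + 7845) - 85188) = 1/((-11223 + 7845) - 85188) = 1/(-3378 - 85188) = 1/(-88566) = -1/88566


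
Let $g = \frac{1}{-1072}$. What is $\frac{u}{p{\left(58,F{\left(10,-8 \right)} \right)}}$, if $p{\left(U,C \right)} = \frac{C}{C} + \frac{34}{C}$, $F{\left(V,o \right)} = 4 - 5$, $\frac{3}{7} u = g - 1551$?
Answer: $\frac{11638711}{106128} \approx 109.67$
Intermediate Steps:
$g = - \frac{1}{1072} \approx -0.00093284$
$u = - \frac{11638711}{3216}$ ($u = \frac{7 \left(- \frac{1}{1072} - 1551\right)}{3} = \frac{7}{3} \left(- \frac{1662673}{1072}\right) = - \frac{11638711}{3216} \approx -3619.0$)
$F{\left(V,o \right)} = -1$ ($F{\left(V,o \right)} = 4 - 5 = -1$)
$p{\left(U,C \right)} = 1 + \frac{34}{C}$
$\frac{u}{p{\left(58,F{\left(10,-8 \right)} \right)}} = - \frac{11638711}{3216 \frac{34 - 1}{-1}} = - \frac{11638711}{3216 \left(\left(-1\right) 33\right)} = - \frac{11638711}{3216 \left(-33\right)} = \left(- \frac{11638711}{3216}\right) \left(- \frac{1}{33}\right) = \frac{11638711}{106128}$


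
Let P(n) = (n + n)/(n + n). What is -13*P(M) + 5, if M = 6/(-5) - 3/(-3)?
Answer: -8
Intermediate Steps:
M = -⅕ (M = 6*(-⅕) - 3*(-⅓) = -6/5 + 1 = -⅕ ≈ -0.20000)
P(n) = 1 (P(n) = (2*n)/((2*n)) = (2*n)*(1/(2*n)) = 1)
-13*P(M) + 5 = -13*1 + 5 = -13 + 5 = -8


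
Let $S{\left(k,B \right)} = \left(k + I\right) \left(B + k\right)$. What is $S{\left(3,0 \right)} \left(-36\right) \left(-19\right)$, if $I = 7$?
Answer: $20520$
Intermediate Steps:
$S{\left(k,B \right)} = \left(7 + k\right) \left(B + k\right)$ ($S{\left(k,B \right)} = \left(k + 7\right) \left(B + k\right) = \left(7 + k\right) \left(B + k\right)$)
$S{\left(3,0 \right)} \left(-36\right) \left(-19\right) = \left(3^{2} + 7 \cdot 0 + 7 \cdot 3 + 0 \cdot 3\right) \left(-36\right) \left(-19\right) = \left(9 + 0 + 21 + 0\right) \left(-36\right) \left(-19\right) = 30 \left(-36\right) \left(-19\right) = \left(-1080\right) \left(-19\right) = 20520$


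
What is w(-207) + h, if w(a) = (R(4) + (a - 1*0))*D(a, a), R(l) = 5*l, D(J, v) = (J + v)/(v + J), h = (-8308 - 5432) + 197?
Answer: -13730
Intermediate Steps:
h = -13543 (h = -13740 + 197 = -13543)
D(J, v) = 1 (D(J, v) = (J + v)/(J + v) = 1)
w(a) = 20 + a (w(a) = (5*4 + (a - 1*0))*1 = (20 + (a + 0))*1 = (20 + a)*1 = 20 + a)
w(-207) + h = (20 - 207) - 13543 = -187 - 13543 = -13730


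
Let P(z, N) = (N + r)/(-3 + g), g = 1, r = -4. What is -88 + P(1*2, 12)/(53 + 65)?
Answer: -5194/59 ≈ -88.034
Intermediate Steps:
P(z, N) = 2 - N/2 (P(z, N) = (N - 4)/(-3 + 1) = (-4 + N)/(-2) = (-4 + N)*(-½) = 2 - N/2)
-88 + P(1*2, 12)/(53 + 65) = -88 + (2 - ½*12)/(53 + 65) = -88 + (2 - 6)/118 = -88 + (1/118)*(-4) = -88 - 2/59 = -5194/59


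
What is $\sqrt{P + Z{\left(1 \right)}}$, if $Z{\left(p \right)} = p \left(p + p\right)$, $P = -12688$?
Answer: $i \sqrt{12686} \approx 112.63 i$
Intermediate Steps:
$Z{\left(p \right)} = 2 p^{2}$ ($Z{\left(p \right)} = p 2 p = 2 p^{2}$)
$\sqrt{P + Z{\left(1 \right)}} = \sqrt{-12688 + 2 \cdot 1^{2}} = \sqrt{-12688 + 2 \cdot 1} = \sqrt{-12688 + 2} = \sqrt{-12686} = i \sqrt{12686}$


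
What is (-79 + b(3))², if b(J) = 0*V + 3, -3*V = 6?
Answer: 5776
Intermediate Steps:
V = -2 (V = -⅓*6 = -2)
b(J) = 3 (b(J) = 0*(-2) + 3 = 0 + 3 = 3)
(-79 + b(3))² = (-79 + 3)² = (-76)² = 5776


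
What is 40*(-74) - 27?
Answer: -2987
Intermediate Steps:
40*(-74) - 27 = -2960 - 27 = -2987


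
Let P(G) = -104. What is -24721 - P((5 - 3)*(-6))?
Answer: -24617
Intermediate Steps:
-24721 - P((5 - 3)*(-6)) = -24721 - 1*(-104) = -24721 + 104 = -24617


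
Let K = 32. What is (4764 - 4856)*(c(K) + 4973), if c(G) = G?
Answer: -460460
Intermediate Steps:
(4764 - 4856)*(c(K) + 4973) = (4764 - 4856)*(32 + 4973) = -92*5005 = -460460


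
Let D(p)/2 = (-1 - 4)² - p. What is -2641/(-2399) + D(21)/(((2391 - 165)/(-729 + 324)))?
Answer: -315649/890029 ≈ -0.35465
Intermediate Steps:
D(p) = 50 - 2*p (D(p) = 2*((-1 - 4)² - p) = 2*((-5)² - p) = 2*(25 - p) = 50 - 2*p)
-2641/(-2399) + D(21)/(((2391 - 165)/(-729 + 324))) = -2641/(-2399) + (50 - 2*21)/(((2391 - 165)/(-729 + 324))) = -2641*(-1/2399) + (50 - 42)/((2226/(-405))) = 2641/2399 + 8/((2226*(-1/405))) = 2641/2399 + 8/(-742/135) = 2641/2399 + 8*(-135/742) = 2641/2399 - 540/371 = -315649/890029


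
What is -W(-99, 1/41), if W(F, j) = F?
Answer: 99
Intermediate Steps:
-W(-99, 1/41) = -1*(-99) = 99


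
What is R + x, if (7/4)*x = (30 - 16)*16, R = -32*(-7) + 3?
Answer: 355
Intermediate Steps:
R = 227 (R = 224 + 3 = 227)
x = 128 (x = 4*((30 - 16)*16)/7 = 4*(14*16)/7 = (4/7)*224 = 128)
R + x = 227 + 128 = 355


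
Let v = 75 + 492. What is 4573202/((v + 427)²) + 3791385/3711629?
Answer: 10360027017959/1833611535322 ≈ 5.6501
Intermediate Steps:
v = 567
4573202/((v + 427)²) + 3791385/3711629 = 4573202/((567 + 427)²) + 3791385/3711629 = 4573202/(994²) + 3791385*(1/3711629) = 4573202/988036 + 3791385/3711629 = 4573202*(1/988036) + 3791385/3711629 = 2286601/494018 + 3791385/3711629 = 10360027017959/1833611535322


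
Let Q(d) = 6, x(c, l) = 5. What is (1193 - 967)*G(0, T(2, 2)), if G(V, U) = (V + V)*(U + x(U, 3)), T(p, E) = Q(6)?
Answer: 0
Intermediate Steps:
T(p, E) = 6
G(V, U) = 2*V*(5 + U) (G(V, U) = (V + V)*(U + 5) = (2*V)*(5 + U) = 2*V*(5 + U))
(1193 - 967)*G(0, T(2, 2)) = (1193 - 967)*(2*0*(5 + 6)) = 226*(2*0*11) = 226*0 = 0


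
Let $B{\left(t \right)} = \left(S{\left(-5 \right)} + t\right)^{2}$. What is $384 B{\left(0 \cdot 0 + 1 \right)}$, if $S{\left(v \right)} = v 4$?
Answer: $138624$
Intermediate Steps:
$S{\left(v \right)} = 4 v$
$B{\left(t \right)} = \left(-20 + t\right)^{2}$ ($B{\left(t \right)} = \left(4 \left(-5\right) + t\right)^{2} = \left(-20 + t\right)^{2}$)
$384 B{\left(0 \cdot 0 + 1 \right)} = 384 \left(-20 + \left(0 \cdot 0 + 1\right)\right)^{2} = 384 \left(-20 + \left(0 + 1\right)\right)^{2} = 384 \left(-20 + 1\right)^{2} = 384 \left(-19\right)^{2} = 384 \cdot 361 = 138624$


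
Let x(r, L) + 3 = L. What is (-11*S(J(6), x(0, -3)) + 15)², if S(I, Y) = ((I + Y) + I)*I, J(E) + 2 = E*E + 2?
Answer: 682306641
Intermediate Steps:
x(r, L) = -3 + L
J(E) = E² (J(E) = -2 + (E*E + 2) = -2 + (E² + 2) = -2 + (2 + E²) = E²)
S(I, Y) = I*(Y + 2*I) (S(I, Y) = (Y + 2*I)*I = I*(Y + 2*I))
(-11*S(J(6), x(0, -3)) + 15)² = (-11*6²*((-3 - 3) + 2*6²) + 15)² = (-396*(-6 + 2*36) + 15)² = (-396*(-6 + 72) + 15)² = (-396*66 + 15)² = (-11*2376 + 15)² = (-26136 + 15)² = (-26121)² = 682306641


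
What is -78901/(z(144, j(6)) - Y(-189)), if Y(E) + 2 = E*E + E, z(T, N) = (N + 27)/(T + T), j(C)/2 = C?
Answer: 7574496/3410867 ≈ 2.2207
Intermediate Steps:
j(C) = 2*C
z(T, N) = (27 + N)/(2*T) (z(T, N) = (27 + N)/((2*T)) = (27 + N)*(1/(2*T)) = (27 + N)/(2*T))
Y(E) = -2 + E + E² (Y(E) = -2 + (E*E + E) = -2 + (E² + E) = -2 + (E + E²) = -2 + E + E²)
-78901/(z(144, j(6)) - Y(-189)) = -78901/((½)*(27 + 2*6)/144 - (-2 - 189 + (-189)²)) = -78901/((½)*(1/144)*(27 + 12) - (-2 - 189 + 35721)) = -78901/((½)*(1/144)*39 - 1*35530) = -78901/(13/96 - 35530) = -78901/(-3410867/96) = -78901*(-96/3410867) = 7574496/3410867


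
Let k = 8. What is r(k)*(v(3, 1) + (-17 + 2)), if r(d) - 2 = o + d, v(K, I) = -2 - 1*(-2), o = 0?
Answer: -150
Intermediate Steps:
v(K, I) = 0 (v(K, I) = -2 + 2 = 0)
r(d) = 2 + d (r(d) = 2 + (0 + d) = 2 + d)
r(k)*(v(3, 1) + (-17 + 2)) = (2 + 8)*(0 + (-17 + 2)) = 10*(0 - 15) = 10*(-15) = -150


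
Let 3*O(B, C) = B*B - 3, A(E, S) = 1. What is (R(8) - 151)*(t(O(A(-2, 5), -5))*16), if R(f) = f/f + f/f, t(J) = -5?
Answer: 11920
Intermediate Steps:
O(B, C) = -1 + B²/3 (O(B, C) = (B*B - 3)/3 = (B² - 3)/3 = (-3 + B²)/3 = -1 + B²/3)
R(f) = 2 (R(f) = 1 + 1 = 2)
(R(8) - 151)*(t(O(A(-2, 5), -5))*16) = (2 - 151)*(-5*16) = -149*(-80) = 11920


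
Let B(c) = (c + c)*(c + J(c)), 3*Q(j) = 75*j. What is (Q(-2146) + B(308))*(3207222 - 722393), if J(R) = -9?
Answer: 324354668686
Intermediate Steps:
Q(j) = 25*j (Q(j) = (75*j)/3 = 25*j)
B(c) = 2*c*(-9 + c) (B(c) = (c + c)*(c - 9) = (2*c)*(-9 + c) = 2*c*(-9 + c))
(Q(-2146) + B(308))*(3207222 - 722393) = (25*(-2146) + 2*308*(-9 + 308))*(3207222 - 722393) = (-53650 + 2*308*299)*2484829 = (-53650 + 184184)*2484829 = 130534*2484829 = 324354668686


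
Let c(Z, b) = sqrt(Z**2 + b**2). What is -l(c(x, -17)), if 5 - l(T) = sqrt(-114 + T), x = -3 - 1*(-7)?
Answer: -5 + I*sqrt(114 - sqrt(305)) ≈ -5.0 + 9.8253*I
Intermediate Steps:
x = 4 (x = -3 + 7 = 4)
l(T) = 5 - sqrt(-114 + T)
-l(c(x, -17)) = -(5 - sqrt(-114 + sqrt(4**2 + (-17)**2))) = -(5 - sqrt(-114 + sqrt(16 + 289))) = -(5 - sqrt(-114 + sqrt(305))) = -5 + sqrt(-114 + sqrt(305))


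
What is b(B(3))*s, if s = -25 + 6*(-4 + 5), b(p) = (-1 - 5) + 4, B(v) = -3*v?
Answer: 38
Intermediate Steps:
b(p) = -2 (b(p) = -6 + 4 = -2)
s = -19 (s = -25 + 6*1 = -25 + 6 = -19)
b(B(3))*s = -2*(-19) = 38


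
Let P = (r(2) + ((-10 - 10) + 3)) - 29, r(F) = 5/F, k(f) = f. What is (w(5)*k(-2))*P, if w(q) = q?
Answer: 435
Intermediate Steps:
P = -87/2 (P = (5/2 + ((-10 - 10) + 3)) - 29 = (5*(½) + (-20 + 3)) - 29 = (5/2 - 17) - 29 = -29/2 - 29 = -87/2 ≈ -43.500)
(w(5)*k(-2))*P = (5*(-2))*(-87/2) = -10*(-87/2) = 435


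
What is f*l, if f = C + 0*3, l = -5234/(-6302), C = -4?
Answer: -10468/3151 ≈ -3.3221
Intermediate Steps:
l = 2617/3151 (l = -5234*(-1/6302) = 2617/3151 ≈ 0.83053)
f = -4 (f = -4 + 0*3 = -4 + 0 = -4)
f*l = -4*2617/3151 = -10468/3151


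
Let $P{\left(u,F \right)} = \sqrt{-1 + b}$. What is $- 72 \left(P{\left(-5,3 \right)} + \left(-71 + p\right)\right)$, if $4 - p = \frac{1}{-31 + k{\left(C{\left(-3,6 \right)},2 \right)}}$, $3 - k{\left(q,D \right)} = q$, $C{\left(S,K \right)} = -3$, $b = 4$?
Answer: $\frac{120528}{25} - 72 \sqrt{3} \approx 4696.4$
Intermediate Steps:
$k{\left(q,D \right)} = 3 - q$
$P{\left(u,F \right)} = \sqrt{3}$ ($P{\left(u,F \right)} = \sqrt{-1 + 4} = \sqrt{3}$)
$p = \frac{101}{25}$ ($p = 4 - \frac{1}{-31 + \left(3 - -3\right)} = 4 - \frac{1}{-31 + \left(3 + 3\right)} = 4 - \frac{1}{-31 + 6} = 4 - \frac{1}{-25} = 4 - - \frac{1}{25} = 4 + \frac{1}{25} = \frac{101}{25} \approx 4.04$)
$- 72 \left(P{\left(-5,3 \right)} + \left(-71 + p\right)\right) = - 72 \left(\sqrt{3} + \left(-71 + \frac{101}{25}\right)\right) = - 72 \left(\sqrt{3} - \frac{1674}{25}\right) = - 72 \left(- \frac{1674}{25} + \sqrt{3}\right) = \frac{120528}{25} - 72 \sqrt{3}$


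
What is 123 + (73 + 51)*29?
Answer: 3719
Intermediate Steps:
123 + (73 + 51)*29 = 123 + 124*29 = 123 + 3596 = 3719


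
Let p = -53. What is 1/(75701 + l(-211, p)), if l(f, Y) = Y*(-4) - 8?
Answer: 1/75905 ≈ 1.3174e-5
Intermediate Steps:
l(f, Y) = -8 - 4*Y (l(f, Y) = -4*Y - 8 = -8 - 4*Y)
1/(75701 + l(-211, p)) = 1/(75701 + (-8 - 4*(-53))) = 1/(75701 + (-8 + 212)) = 1/(75701 + 204) = 1/75905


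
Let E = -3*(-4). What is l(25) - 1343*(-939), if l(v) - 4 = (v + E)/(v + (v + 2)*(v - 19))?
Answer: 235822184/187 ≈ 1.2611e+6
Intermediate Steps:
E = 12
l(v) = 4 + (12 + v)/(v + (-19 + v)*(2 + v)) (l(v) = 4 + (v + 12)/(v + (v + 2)*(v - 19)) = 4 + (12 + v)/(v + (2 + v)*(-19 + v)) = 4 + (12 + v)/(v + (-19 + v)*(2 + v)))
l(25) - 1343*(-939) = (140 - 4*25² + 63*25)/(38 - 1*25² + 16*25) - 1343*(-939) = (140 - 4*625 + 1575)/(38 - 1*625 + 400) + 1261077 = (140 - 2500 + 1575)/(38 - 625 + 400) + 1261077 = -785/(-187) + 1261077 = -1/187*(-785) + 1261077 = 785/187 + 1261077 = 235822184/187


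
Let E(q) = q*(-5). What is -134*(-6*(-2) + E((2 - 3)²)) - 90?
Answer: -1028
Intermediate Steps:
E(q) = -5*q
-134*(-6*(-2) + E((2 - 3)²)) - 90 = -134*(-6*(-2) - 5*(2 - 3)²) - 90 = -134*(12 - 5*(-1)²) - 90 = -134*(12 - 5*1) - 90 = -134*(12 - 5) - 90 = -134*7 - 90 = -938 - 90 = -1028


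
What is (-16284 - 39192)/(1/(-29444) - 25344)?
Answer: 1633435344/746228737 ≈ 2.1889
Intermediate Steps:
(-16284 - 39192)/(1/(-29444) - 25344) = -55476/(-1/29444 - 25344) = -55476/(-746228737/29444) = -55476*(-29444/746228737) = 1633435344/746228737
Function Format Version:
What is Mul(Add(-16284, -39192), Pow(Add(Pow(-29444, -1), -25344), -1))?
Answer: Rational(1633435344, 746228737) ≈ 2.1889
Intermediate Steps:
Mul(Add(-16284, -39192), Pow(Add(Pow(-29444, -1), -25344), -1)) = Mul(-55476, Pow(Add(Rational(-1, 29444), -25344), -1)) = Mul(-55476, Pow(Rational(-746228737, 29444), -1)) = Mul(-55476, Rational(-29444, 746228737)) = Rational(1633435344, 746228737)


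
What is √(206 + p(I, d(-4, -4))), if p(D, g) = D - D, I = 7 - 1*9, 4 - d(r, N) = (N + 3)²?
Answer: √206 ≈ 14.353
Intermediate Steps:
d(r, N) = 4 - (3 + N)² (d(r, N) = 4 - (N + 3)² = 4 - (3 + N)²)
I = -2 (I = 7 - 9 = -2)
p(D, g) = 0
√(206 + p(I, d(-4, -4))) = √(206 + 0) = √206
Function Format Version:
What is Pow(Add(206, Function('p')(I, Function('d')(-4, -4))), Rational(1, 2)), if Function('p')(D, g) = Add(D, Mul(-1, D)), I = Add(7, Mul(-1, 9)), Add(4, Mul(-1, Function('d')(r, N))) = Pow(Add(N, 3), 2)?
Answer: Pow(206, Rational(1, 2)) ≈ 14.353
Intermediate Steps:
Function('d')(r, N) = Add(4, Mul(-1, Pow(Add(3, N), 2))) (Function('d')(r, N) = Add(4, Mul(-1, Pow(Add(N, 3), 2))) = Add(4, Mul(-1, Pow(Add(3, N), 2))))
I = -2 (I = Add(7, -9) = -2)
Function('p')(D, g) = 0
Pow(Add(206, Function('p')(I, Function('d')(-4, -4))), Rational(1, 2)) = Pow(Add(206, 0), Rational(1, 2)) = Pow(206, Rational(1, 2))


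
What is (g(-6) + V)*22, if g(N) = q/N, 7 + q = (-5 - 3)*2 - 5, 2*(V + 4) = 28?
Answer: 968/3 ≈ 322.67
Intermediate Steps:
V = 10 (V = -4 + (1/2)*28 = -4 + 14 = 10)
q = -28 (q = -7 + ((-5 - 3)*2 - 5) = -7 + (-8*2 - 5) = -7 + (-16 - 5) = -7 - 21 = -28)
g(N) = -28/N
(g(-6) + V)*22 = (-28/(-6) + 10)*22 = (-28*(-1/6) + 10)*22 = (14/3 + 10)*22 = (44/3)*22 = 968/3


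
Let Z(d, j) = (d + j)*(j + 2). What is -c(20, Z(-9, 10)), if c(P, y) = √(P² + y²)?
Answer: -4*√34 ≈ -23.324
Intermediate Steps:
Z(d, j) = (2 + j)*(d + j) (Z(d, j) = (d + j)*(2 + j) = (2 + j)*(d + j))
-c(20, Z(-9, 10)) = -√(20² + (10² + 2*(-9) + 2*10 - 9*10)²) = -√(400 + (100 - 18 + 20 - 90)²) = -√(400 + 12²) = -√(400 + 144) = -√544 = -4*√34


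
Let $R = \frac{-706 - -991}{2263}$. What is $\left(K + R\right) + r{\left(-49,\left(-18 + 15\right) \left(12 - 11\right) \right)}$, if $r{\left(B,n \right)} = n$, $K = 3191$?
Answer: $\frac{7214729}{2263} \approx 3188.1$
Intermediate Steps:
$R = \frac{285}{2263}$ ($R = \left(-706 + 991\right) \frac{1}{2263} = 285 \cdot \frac{1}{2263} = \frac{285}{2263} \approx 0.12594$)
$\left(K + R\right) + r{\left(-49,\left(-18 + 15\right) \left(12 - 11\right) \right)} = \left(3191 + \frac{285}{2263}\right) + \left(-18 + 15\right) \left(12 - 11\right) = \frac{7221518}{2263} - 3 = \frac{7214729}{2263}$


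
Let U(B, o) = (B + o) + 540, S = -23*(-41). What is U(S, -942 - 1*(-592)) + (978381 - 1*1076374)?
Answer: -96860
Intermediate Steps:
S = 943
U(B, o) = 540 + B + o
U(S, -942 - 1*(-592)) + (978381 - 1*1076374) = (540 + 943 + (-942 - 1*(-592))) + (978381 - 1*1076374) = (540 + 943 + (-942 + 592)) + (978381 - 1076374) = (540 + 943 - 350) - 97993 = 1133 - 97993 = -96860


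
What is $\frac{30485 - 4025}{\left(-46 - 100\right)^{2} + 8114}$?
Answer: $\frac{98}{109} \approx 0.89908$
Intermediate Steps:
$\frac{30485 - 4025}{\left(-46 - 100\right)^{2} + 8114} = \frac{26460}{\left(-46 - 100\right)^{2} + 8114} = \frac{26460}{\left(-146\right)^{2} + 8114} = \frac{26460}{21316 + 8114} = \frac{26460}{29430} = 26460 \cdot \frac{1}{29430} = \frac{98}{109}$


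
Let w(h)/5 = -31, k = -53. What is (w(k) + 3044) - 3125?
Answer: -236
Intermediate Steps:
w(h) = -155 (w(h) = 5*(-31) = -155)
(w(k) + 3044) - 3125 = (-155 + 3044) - 3125 = 2889 - 3125 = -236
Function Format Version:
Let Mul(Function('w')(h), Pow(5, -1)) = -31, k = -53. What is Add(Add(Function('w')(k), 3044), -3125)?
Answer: -236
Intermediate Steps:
Function('w')(h) = -155 (Function('w')(h) = Mul(5, -31) = -155)
Add(Add(Function('w')(k), 3044), -3125) = Add(Add(-155, 3044), -3125) = Add(2889, -3125) = -236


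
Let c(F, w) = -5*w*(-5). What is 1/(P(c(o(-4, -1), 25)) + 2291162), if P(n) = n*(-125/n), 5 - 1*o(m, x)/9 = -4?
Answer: 1/2291037 ≈ 4.3648e-7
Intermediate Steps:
o(m, x) = 81 (o(m, x) = 45 - 9*(-4) = 45 + 36 = 81)
c(F, w) = 25*w
P(n) = -125
1/(P(c(o(-4, -1), 25)) + 2291162) = 1/(-125 + 2291162) = 1/2291037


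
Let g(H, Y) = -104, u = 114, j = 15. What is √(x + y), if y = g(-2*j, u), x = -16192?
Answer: 2*I*√4074 ≈ 127.66*I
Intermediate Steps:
y = -104
√(x + y) = √(-16192 - 104) = √(-16296) = 2*I*√4074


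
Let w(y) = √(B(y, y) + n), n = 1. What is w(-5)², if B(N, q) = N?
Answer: -4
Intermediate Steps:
w(y) = √(1 + y) (w(y) = √(y + 1) = √(1 + y))
w(-5)² = (√(1 - 5))² = (√(-4))² = (2*I)² = -4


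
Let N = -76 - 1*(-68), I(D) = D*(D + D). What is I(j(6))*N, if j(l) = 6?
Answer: -576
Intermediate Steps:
I(D) = 2*D² (I(D) = D*(2*D) = 2*D²)
N = -8 (N = -76 + 68 = -8)
I(j(6))*N = (2*6²)*(-8) = (2*36)*(-8) = 72*(-8) = -576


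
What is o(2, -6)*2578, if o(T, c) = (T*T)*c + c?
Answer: -77340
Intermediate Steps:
o(T, c) = c + c*T² (o(T, c) = T²*c + c = c*T² + c = c + c*T²)
o(2, -6)*2578 = -6*(1 + 2²)*2578 = -6*(1 + 4)*2578 = -6*5*2578 = -30*2578 = -77340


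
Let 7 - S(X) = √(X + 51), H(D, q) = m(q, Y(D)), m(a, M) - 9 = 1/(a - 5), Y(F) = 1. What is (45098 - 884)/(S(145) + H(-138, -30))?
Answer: 515830/23 ≈ 22427.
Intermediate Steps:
m(a, M) = 9 + 1/(-5 + a) (m(a, M) = 9 + 1/(a - 5) = 9 + 1/(-5 + a))
H(D, q) = (-44 + 9*q)/(-5 + q)
S(X) = 7 - √(51 + X) (S(X) = 7 - √(X + 51) = 7 - √(51 + X))
(45098 - 884)/(S(145) + H(-138, -30)) = (45098 - 884)/((7 - √(51 + 145)) + (-44 + 9*(-30))/(-5 - 30)) = 44214/((7 - √196) + (-44 - 270)/(-35)) = 44214/((7 - 1*14) - 1/35*(-314)) = 44214/((7 - 14) + 314/35) = 44214/(-7 + 314/35) = 44214/(69/35) = 44214*(35/69) = 515830/23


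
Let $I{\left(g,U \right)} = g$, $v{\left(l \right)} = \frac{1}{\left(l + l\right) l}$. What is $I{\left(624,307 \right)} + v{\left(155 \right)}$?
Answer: $\frac{29983201}{48050} \approx 624.0$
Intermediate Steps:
$v{\left(l \right)} = \frac{1}{2 l^{2}}$ ($v{\left(l \right)} = \frac{1}{2 l l} = \frac{\frac{1}{2} \frac{1}{l}}{l} = \frac{1}{2 l^{2}}$)
$I{\left(624,307 \right)} + v{\left(155 \right)} = 624 + \frac{1}{2 \cdot 24025} = 624 + \frac{1}{2} \cdot \frac{1}{24025} = 624 + \frac{1}{48050} = \frac{29983201}{48050}$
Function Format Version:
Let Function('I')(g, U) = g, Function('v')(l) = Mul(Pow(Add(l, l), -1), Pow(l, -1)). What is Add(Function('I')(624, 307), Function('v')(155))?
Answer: Rational(29983201, 48050) ≈ 624.00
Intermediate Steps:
Function('v')(l) = Mul(Rational(1, 2), Pow(l, -2)) (Function('v')(l) = Mul(Pow(Mul(2, l), -1), Pow(l, -1)) = Mul(Mul(Rational(1, 2), Pow(l, -1)), Pow(l, -1)) = Mul(Rational(1, 2), Pow(l, -2)))
Add(Function('I')(624, 307), Function('v')(155)) = Add(624, Mul(Rational(1, 2), Pow(155, -2))) = Add(624, Mul(Rational(1, 2), Rational(1, 24025))) = Add(624, Rational(1, 48050)) = Rational(29983201, 48050)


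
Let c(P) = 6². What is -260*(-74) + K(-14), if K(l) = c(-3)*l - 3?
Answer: 18733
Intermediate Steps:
c(P) = 36
K(l) = -3 + 36*l (K(l) = 36*l - 3 = -3 + 36*l)
-260*(-74) + K(-14) = -260*(-74) + (-3 + 36*(-14)) = 19240 + (-3 - 504) = 19240 - 507 = 18733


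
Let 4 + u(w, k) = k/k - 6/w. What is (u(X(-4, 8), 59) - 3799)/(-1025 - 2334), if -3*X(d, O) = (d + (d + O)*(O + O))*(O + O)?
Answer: 608317/537440 ≈ 1.1319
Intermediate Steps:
X(d, O) = -2*O*(d + 2*O*(O + d))/3 (X(d, O) = -(d + (d + O)*(O + O))*(O + O)/3 = -(d + (O + d)*(2*O))*2*O/3 = -(d + 2*O*(O + d))*2*O/3 = -2*O*(d + 2*O*(O + d))/3)
u(w, k) = -3 - 6/w (u(w, k) = -4 + (k/k - 6/w) = -4 + (1 - 6/w) = -3 - 6/w)
(u(X(-4, 8), 59) - 3799)/(-1025 - 2334) = ((-3 - 6*(-3/(16*(-4 + 2*8**2 + 2*8*(-4))))) - 3799)/(-1025 - 2334) = ((-3 - 6*(-3/(16*(-4 + 2*64 - 64)))) - 3799)/(-3359) = ((-3 - 6*(-3/(16*(-4 + 128 - 64)))) - 3799)*(-1/3359) = ((-3 - 6/((-2/3*8*60))) - 3799)*(-1/3359) = ((-3 - 6/(-320)) - 3799)*(-1/3359) = ((-3 - 6*(-1/320)) - 3799)*(-1/3359) = ((-3 + 3/160) - 3799)*(-1/3359) = (-477/160 - 3799)*(-1/3359) = -608317/160*(-1/3359) = 608317/537440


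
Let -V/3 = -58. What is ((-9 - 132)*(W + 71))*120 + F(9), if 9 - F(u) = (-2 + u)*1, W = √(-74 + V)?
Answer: -1370518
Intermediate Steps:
V = 174 (V = -3*(-58) = 174)
W = 10 (W = √(-74 + 174) = √100 = 10)
F(u) = 11 - u (F(u) = 9 - (-2 + u) = 9 + (2 - u) = 11 - u)
((-9 - 132)*(W + 71))*120 + F(9) = ((-9 - 132)*(10 + 71))*120 + (11 - 1*9) = -141*81*120 + (11 - 9) = -11421*120 + 2 = -1370520 + 2 = -1370518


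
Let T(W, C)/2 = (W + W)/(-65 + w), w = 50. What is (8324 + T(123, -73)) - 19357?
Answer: -55329/5 ≈ -11066.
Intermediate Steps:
T(W, C) = -4*W/15 (T(W, C) = 2*((W + W)/(-65 + 50)) = 2*((2*W)/(-15)) = 2*((2*W)*(-1/15)) = 2*(-2*W/15) = -4*W/15)
(8324 + T(123, -73)) - 19357 = (8324 - 4/15*123) - 19357 = (8324 - 164/5) - 19357 = 41456/5 - 19357 = -55329/5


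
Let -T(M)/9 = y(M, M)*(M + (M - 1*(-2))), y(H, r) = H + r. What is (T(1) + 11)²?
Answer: 3721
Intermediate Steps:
T(M) = -18*M*(2 + 2*M) (T(M) = -9*(M + M)*(M + (M - 1*(-2))) = -9*2*M*(M + (M + 2)) = -9*2*M*(M + (2 + M)) = -9*2*M*(2 + 2*M) = -18*M*(2 + 2*M))
(T(1) + 11)² = (-36*1*(1 + 1) + 11)² = (-36*1*2 + 11)² = (-72 + 11)² = (-61)² = 3721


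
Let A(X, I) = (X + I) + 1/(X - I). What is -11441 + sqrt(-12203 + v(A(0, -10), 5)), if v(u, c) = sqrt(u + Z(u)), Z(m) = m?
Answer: -11441 + sqrt(-305075 + 15*I*sqrt(55))/5 ≈ -11441.0 + 110.47*I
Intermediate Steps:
A(X, I) = I + X + 1/(X - I) (A(X, I) = (I + X) + 1/(X - I) = I + X + 1/(X - I))
v(u, c) = sqrt(2)*sqrt(u) (v(u, c) = sqrt(u + u) = sqrt(2*u) = sqrt(2)*sqrt(u))
-11441 + sqrt(-12203 + v(A(0, -10), 5)) = -11441 + sqrt(-12203 + sqrt(2)*sqrt((-1 + (-10)**2 - 1*0**2)/(-10 - 1*0))) = -11441 + sqrt(-12203 + sqrt(2)*sqrt((-1 + 100 - 1*0)/(-10 + 0))) = -11441 + sqrt(-12203 + sqrt(2)*sqrt((-1 + 100 + 0)/(-10))) = -11441 + sqrt(-12203 + sqrt(2)*sqrt(-1/10*99)) = -11441 + sqrt(-12203 + sqrt(2)*sqrt(-99/10)) = -11441 + sqrt(-12203 + sqrt(2)*(3*I*sqrt(110)/10)) = -11441 + sqrt(-12203 + 3*I*sqrt(55)/5)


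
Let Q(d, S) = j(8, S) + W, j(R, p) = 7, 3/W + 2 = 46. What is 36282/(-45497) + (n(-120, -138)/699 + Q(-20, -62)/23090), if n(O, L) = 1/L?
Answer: -1777186483386403/2229387885279720 ≈ -0.79716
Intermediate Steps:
W = 3/44 (W = 3/(-2 + 46) = 3/44 ≈ 0.068182)
Q(d, S) = 311/44 (Q(d, S) = 7 + 3/44 = 311/44)
36282/(-45497) + (n(-120, -138)/699 + Q(-20, -62)/23090) = 36282/(-45497) + (1/(-138*699) + (311/44)/23090) = 36282*(-1/45497) + (-1/138*1/699 + (311/44)*(1/23090)) = -36282/45497 + (-1/96462 + 311/1015960) = -36282/45497 + 14491861/49000766760 = -1777186483386403/2229387885279720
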